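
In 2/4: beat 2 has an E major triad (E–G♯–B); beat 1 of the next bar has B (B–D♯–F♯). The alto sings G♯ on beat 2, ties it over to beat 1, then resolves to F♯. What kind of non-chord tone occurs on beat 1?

The harmony at that moment is B major triad (B, D♯, F♯); G♯ is not a chord tone.
It is held over (the same pitch as the preceding G♯) and left by step down to F♯.
Held over from the previous chord and resolving down by step — a suspension.

Suspension.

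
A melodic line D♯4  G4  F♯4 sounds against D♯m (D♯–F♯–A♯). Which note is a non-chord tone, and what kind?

G4 is an appoggiatura.

The harmony at that moment is D♯ minor triad (D♯, F♯, A♯); G4 is not a chord tone.
It is approached by leap up from D♯4 and left by step down to F♯4.
Leap in, step out — an appoggiatura.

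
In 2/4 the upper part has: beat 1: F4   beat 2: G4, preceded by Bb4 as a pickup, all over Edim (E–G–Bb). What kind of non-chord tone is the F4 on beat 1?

The harmony at that moment is E diminished triad (E, G, Bb); F4 is not a chord tone.
It is approached by leap down from Bb4 and left by step up to G4.
Leap in, step out, metrically accented — an appoggiatura.

Appoggiatura.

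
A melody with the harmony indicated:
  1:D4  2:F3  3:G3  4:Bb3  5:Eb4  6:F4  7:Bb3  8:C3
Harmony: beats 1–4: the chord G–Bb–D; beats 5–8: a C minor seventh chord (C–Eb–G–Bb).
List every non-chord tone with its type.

F3 (beat 2) — appoggiatura; F4 (beat 6) — escape tone.

The harmony at that moment is G minor triad (G, Bb, D); F3 is not a chord tone.
It is approached by leap down from D4 and left by step up to G3.
Leap in, step out — an appoggiatura.
The harmony at that moment is C minor seventh chord (C, Eb, G, Bb); F4 is not a chord tone.
It is approached by step up from Eb4 and left by leap down to Bb3.
Step in, leap out — an escape tone.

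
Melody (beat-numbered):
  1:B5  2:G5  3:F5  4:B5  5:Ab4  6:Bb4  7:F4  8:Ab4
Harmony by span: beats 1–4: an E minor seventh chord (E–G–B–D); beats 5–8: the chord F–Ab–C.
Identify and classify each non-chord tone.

F5 (beat 3) — escape tone; Bb4 (beat 6) — escape tone.

The harmony at that moment is E minor seventh chord (E, G, B, D); F5 is not a chord tone.
It is approached by step down from G5 and left by leap up to B5.
Step in, leap out — an escape tone.
The harmony at that moment is F minor triad (F, Ab, C); Bb4 is not a chord tone.
It is approached by step up from Ab4 and left by leap down to F4.
Step in, leap out — an escape tone.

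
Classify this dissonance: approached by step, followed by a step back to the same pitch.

Approach: by step. Departure: by step in the opposite direction, back to the starting pitch.
Stepwise on both sides but reversing to return to the same chord tone — a neighbor tone. (Had it continued onward in the same direction it would be a passing tone instead.)

Neighbor tone.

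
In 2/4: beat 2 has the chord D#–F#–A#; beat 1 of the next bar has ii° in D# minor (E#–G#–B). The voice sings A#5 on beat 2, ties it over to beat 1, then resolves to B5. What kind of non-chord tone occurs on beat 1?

The harmony at that moment is E# diminished triad (E#, G#, B); A#5 is not a chord tone.
It is held over (the same pitch as the preceding A#5) and left by step up to B5.
Held over from the previous chord and resolving up by step — a retardation.

Retardation.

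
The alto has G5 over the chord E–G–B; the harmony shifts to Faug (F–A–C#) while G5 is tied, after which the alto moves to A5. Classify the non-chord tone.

G5 is a retardation.

The harmony at that moment is F augmented triad (F, A, C#); G5 is not a chord tone.
It is held over (the same pitch as the preceding G5) and left by step up to A5.
Held over from the previous chord and resolving up by step — a retardation.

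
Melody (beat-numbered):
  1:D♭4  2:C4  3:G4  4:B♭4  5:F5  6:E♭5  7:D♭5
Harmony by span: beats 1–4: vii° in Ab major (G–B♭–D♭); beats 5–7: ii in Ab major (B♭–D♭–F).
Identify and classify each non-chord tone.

The harmony at that moment is G diminished triad (G, B♭, D♭); C4 is not a chord tone.
It is approached by step down from D♭4 and left by leap up to G4.
Step in, leap out — an escape tone.
The harmony at that moment is B♭ minor triad (B♭, D♭, F); E♭5 is not a chord tone.
It is approached by step down from F5 and left by step down to D♭5.
Step in, step out in the same direction — a passing tone.

C4 (beat 2) — escape tone; E♭5 (beat 6) — passing tone.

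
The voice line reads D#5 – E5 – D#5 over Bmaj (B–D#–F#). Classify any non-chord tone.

The harmony at that moment is B major triad (B, D#, F#); E5 is not a chord tone.
It is approached by step up from D#5 and left by step down to D#5.
Step away and step back to the same note — a neighbor tone (upper neighbor).

E5 is a neighbor tone.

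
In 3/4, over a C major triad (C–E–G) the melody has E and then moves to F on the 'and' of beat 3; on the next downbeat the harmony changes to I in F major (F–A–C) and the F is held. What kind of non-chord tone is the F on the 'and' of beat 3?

Anticipation.

The harmony at that moment is C major triad (C, E, G); F is not a chord tone.
It is approached by step up from E and then sustained as the same pitch into the next harmony.
Arriving early and becoming a chord tone when the harmony changes — an anticipation.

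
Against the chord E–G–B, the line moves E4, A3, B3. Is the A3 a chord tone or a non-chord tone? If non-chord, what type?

The harmony at that moment is E minor triad (E, G, B); A3 is not a chord tone.
It is approached by leap down from E4 and left by step up to B3.
Leap in, step out — an appoggiatura.

Non-chord tone — an appoggiatura.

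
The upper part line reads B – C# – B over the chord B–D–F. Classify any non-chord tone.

The harmony at that moment is B diminished triad (B, D, F); C# is not a chord tone.
It is approached by step up from B and left by step down to B.
Step away and step back to the same note — a neighbor tone (upper neighbor).

C# is a neighbor tone.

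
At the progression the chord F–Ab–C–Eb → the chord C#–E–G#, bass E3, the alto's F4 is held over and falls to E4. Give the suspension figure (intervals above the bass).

At the second chord the bass is E3. The suspended F4 lies a ninth above the bass; after resolving down by step to E4, the interval above the bass becomes an octave.
Suspension figures are named by those two intervals: 9–8.

9–8 suspension.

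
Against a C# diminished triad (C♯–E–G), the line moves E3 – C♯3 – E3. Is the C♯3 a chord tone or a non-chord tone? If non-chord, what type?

Chord tone (the root of C# diminished triad).

C# diminished triad contains C♯, E, G; C♯ is the root, so it is a chord tone.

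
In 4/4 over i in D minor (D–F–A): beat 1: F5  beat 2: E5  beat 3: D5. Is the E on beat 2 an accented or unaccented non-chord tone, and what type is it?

The harmony at that moment is D minor triad (D, F, A); E5 is not a chord tone.
It is approached by step down from F5 and left by step down to D5.
Step in, step out in the same direction — a passing tone.
It falls on a weak beat, so it is unaccented.

Unaccented passing tone.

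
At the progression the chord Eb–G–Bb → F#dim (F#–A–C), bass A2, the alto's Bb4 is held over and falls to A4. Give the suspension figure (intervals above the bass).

9–8 suspension.

At the second chord the bass is A2. The suspended Bb4 lies a ninth above the bass; after resolving down by step to A4, the interval above the bass becomes an octave.
Suspension figures are named by those two intervals: 9–8.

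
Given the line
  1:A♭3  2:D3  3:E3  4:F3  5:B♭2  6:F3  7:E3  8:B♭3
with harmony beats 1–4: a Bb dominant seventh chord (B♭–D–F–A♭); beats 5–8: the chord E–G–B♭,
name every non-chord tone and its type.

The harmony at that moment is B♭ dominant seventh chord (B♭, D, F, A♭); E3 is not a chord tone.
It is approached by step up from D3 and left by step up to F3.
Step in, step out in the same direction — a passing tone.
The harmony at that moment is E diminished triad (E, G, B♭); F3 is not a chord tone.
It is approached by leap up from B♭2 and left by step down to E3.
Leap in, step out — an appoggiatura.

E3 (beat 3) — passing tone; F3 (beat 6) — appoggiatura.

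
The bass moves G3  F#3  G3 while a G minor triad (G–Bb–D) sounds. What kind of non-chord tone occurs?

F#3 is a neighbor tone.

The harmony at that moment is G minor triad (G, Bb, D); F#3 is not a chord tone.
It is approached by step down from G3 and left by step up to G3.
Step away and step back to the same note — a neighbor tone (lower neighbor).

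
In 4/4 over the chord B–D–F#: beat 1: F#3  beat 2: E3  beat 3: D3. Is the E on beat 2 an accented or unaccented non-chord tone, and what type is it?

The harmony at that moment is B minor triad (B, D, F#); E3 is not a chord tone.
It is approached by step down from F#3 and left by step down to D3.
Step in, step out in the same direction — a passing tone.
It falls on a weak beat, so it is unaccented.

Unaccented passing tone.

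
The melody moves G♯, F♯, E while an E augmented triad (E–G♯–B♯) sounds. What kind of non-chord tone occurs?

The harmony at that moment is E augmented triad (E, G♯, B♯); F♯ is not a chord tone.
It is approached by step down from G♯ and left by step down to E.
Step in, step out in the same direction — a passing tone.

F♯ is a passing tone.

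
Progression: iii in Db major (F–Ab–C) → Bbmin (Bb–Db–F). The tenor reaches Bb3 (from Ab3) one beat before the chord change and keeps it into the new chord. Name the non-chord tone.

The harmony at that moment is F minor triad (F, Ab, C); Bb3 is not a chord tone.
It is approached by step up from Ab3 and then sustained as the same pitch into the next harmony.
Arriving early and becoming a chord tone when the harmony changes — an anticipation.

Bb3 is an anticipation.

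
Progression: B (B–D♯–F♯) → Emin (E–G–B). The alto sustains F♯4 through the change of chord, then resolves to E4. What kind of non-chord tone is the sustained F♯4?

The harmony at that moment is E minor triad (E, G, B); F♯4 is not a chord tone.
It is held over (the same pitch as the preceding F♯4) and left by step down to E4.
Held over from the previous chord and resolving down by step — a suspension.

F♯4 is a suspension.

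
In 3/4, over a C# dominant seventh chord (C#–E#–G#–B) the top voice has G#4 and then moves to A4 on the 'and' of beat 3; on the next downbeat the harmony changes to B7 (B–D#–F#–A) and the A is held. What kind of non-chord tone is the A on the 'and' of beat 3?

Anticipation.

The harmony at that moment is C# dominant seventh chord (C#, E#, G#, B); A4 is not a chord tone.
It is approached by step up from G#4 and then sustained as the same pitch into the next harmony.
Arriving early and becoming a chord tone when the harmony changes — an anticipation.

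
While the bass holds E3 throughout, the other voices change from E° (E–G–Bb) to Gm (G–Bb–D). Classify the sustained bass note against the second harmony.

Pedal tone (pedal point).

The harmony at that moment is G minor triad (G, Bb, D); E3 is not a chord tone.
It is held over (the same pitch as the preceding E3) and then sustained as the same pitch into the next harmony.
Sustained through a change of harmony — a pedal tone.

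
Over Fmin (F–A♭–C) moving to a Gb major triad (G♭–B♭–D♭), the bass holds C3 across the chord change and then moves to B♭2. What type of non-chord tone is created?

The harmony at that moment is G♭ major triad (G♭, B♭, D♭); C3 is not a chord tone.
It is held over (the same pitch as the preceding C3) and left by step down to B♭2.
Held over from the previous chord and resolving down by step — a suspension.

C3 is a suspension.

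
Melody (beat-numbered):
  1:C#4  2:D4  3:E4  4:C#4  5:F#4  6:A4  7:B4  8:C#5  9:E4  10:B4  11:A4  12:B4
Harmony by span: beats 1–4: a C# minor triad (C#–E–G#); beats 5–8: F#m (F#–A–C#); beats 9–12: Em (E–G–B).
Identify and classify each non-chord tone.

The harmony at that moment is C# minor triad (C#, E, G#); D4 is not a chord tone.
It is approached by step up from C#4 and left by step up to E4.
Step in, step out in the same direction — a passing tone.
The harmony at that moment is F# minor triad (F#, A, C#); B4 is not a chord tone.
It is approached by step up from A4 and left by step up to C#5.
Step in, step out in the same direction — a passing tone.
The harmony at that moment is E minor triad (E, G, B); A4 is not a chord tone.
It is approached by step down from B4 and left by step up to B4.
Step away and step back to the same note — a neighbor tone (lower neighbor).

D4 (beat 2) — passing tone; B4 (beat 7) — passing tone; A4 (beat 11) — neighbor tone.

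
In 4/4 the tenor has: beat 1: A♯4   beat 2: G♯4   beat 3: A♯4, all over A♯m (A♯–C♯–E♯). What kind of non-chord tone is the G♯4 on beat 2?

The harmony at that moment is A♯ minor triad (A♯, C♯, E♯); G♯4 is not a chord tone.
It is approached by step down from A♯4 and left by step up to A♯4.
Step away and step back to the same note — a neighbor tone (lower neighbor).

Lower neighbor tone.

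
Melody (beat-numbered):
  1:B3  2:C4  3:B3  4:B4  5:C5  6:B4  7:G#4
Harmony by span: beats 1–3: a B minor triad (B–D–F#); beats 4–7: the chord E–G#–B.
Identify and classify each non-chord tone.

C4 (beat 2) — neighbor tone; C5 (beat 5) — neighbor tone.

The harmony at that moment is B minor triad (B, D, F#); C4 is not a chord tone.
It is approached by step up from B3 and left by step down to B3.
Step away and step back to the same note — a neighbor tone (upper neighbor).
The harmony at that moment is E major triad (E, G#, B); C5 is not a chord tone.
It is approached by step up from B4 and left by step down to B4.
Step away and step back to the same note — a neighbor tone (upper neighbor).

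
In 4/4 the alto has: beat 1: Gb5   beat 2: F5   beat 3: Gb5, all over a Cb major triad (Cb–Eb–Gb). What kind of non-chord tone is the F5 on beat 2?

Lower neighbor tone.

The harmony at that moment is Cb major triad (Cb, Eb, Gb); F5 is not a chord tone.
It is approached by step down from Gb5 and left by step up to Gb5.
Step away and step back to the same note — a neighbor tone (lower neighbor).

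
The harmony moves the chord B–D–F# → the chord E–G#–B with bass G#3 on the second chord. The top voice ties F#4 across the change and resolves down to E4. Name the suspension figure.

7–6 suspension.

At the second chord the bass is G#3. The suspended F#4 lies a seventh above the bass; after resolving down by step to E4, the interval above the bass becomes a sixth.
Suspension figures are named by those two intervals: 7–6.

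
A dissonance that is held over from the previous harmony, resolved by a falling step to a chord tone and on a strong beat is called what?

Suspension.

Approach: by preparation — the pitch is first a chord tone, then held (tied or repeated) while the harmony changes under it. Departure: down by step. Metric position: strong.
A prepared dissonance that resolves downward by step — a suspension. (The same figure resolving upward would be a retardation.)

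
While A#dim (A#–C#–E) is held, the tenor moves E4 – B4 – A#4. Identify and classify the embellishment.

B4 is an appoggiatura.

The harmony at that moment is A# diminished triad (A#, C#, E); B4 is not a chord tone.
It is approached by leap up from E4 and left by step down to A#4.
Leap in, step out — an appoggiatura.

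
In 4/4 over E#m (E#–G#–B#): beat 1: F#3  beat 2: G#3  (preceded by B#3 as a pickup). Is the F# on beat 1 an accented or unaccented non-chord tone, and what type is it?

Accented appoggiatura.

The harmony at that moment is E# minor triad (E#, G#, B#); F#3 is not a chord tone.
It is approached by leap down from B#3 and left by step up to G#3.
Leap in, step out — an appoggiatura.
It falls on the downbeat, so it is accented.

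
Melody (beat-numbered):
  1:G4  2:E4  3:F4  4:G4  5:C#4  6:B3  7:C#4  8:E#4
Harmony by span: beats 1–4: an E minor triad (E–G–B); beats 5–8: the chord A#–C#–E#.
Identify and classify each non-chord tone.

F4 (beat 3) — passing tone; B3 (beat 6) — neighbor tone.

The harmony at that moment is E minor triad (E, G, B); F4 is not a chord tone.
It is approached by step up from E4 and left by step up to G4.
Step in, step out in the same direction — a passing tone.
The harmony at that moment is A# minor triad (A#, C#, E#); B3 is not a chord tone.
It is approached by step down from C#4 and left by step up to C#4.
Step away and step back to the same note — a neighbor tone (lower neighbor).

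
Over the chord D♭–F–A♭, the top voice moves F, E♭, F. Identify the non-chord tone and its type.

The harmony at that moment is D♭ major triad (D♭, F, A♭); E♭ is not a chord tone.
It is approached by step down from F and left by step up to F.
Step away and step back to the same note — a neighbor tone (lower neighbor).

E♭ is a neighbor tone.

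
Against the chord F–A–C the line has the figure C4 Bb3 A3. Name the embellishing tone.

The harmony at that moment is F major triad (F, A, C); Bb3 is not a chord tone.
It is approached by step down from C4 and left by step down to A3.
Step in, step out in the same direction — a passing tone.

Bb3 is a passing tone.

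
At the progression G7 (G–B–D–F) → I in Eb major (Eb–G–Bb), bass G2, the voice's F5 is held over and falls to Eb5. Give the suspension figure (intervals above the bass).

7–6 suspension.

At the second chord the bass is G2. The suspended F5 lies a seventh above the bass; after resolving down by step to Eb5, the interval above the bass becomes a sixth.
Suspension figures are named by those two intervals: 7–6.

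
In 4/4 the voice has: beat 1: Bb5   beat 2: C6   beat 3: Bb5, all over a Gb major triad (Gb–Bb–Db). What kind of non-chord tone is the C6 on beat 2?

The harmony at that moment is Gb major triad (Gb, Bb, Db); C6 is not a chord tone.
It is approached by step up from Bb5 and left by step down to Bb5.
Step away and step back to the same note — a neighbor tone (upper neighbor).

Upper neighbor tone.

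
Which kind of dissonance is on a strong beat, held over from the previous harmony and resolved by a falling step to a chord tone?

Suspension.

Approach: by preparation — the pitch is first a chord tone, then held (tied or repeated) while the harmony changes under it. Departure: down by step. Metric position: strong.
A prepared dissonance that resolves downward by step — a suspension. (The same figure resolving upward would be a retardation.)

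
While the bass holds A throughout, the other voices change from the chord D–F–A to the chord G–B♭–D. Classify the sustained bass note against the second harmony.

Pedal tone (pedal point).

The harmony at that moment is G minor triad (G, B♭, D); A is not a chord tone.
It is held over (the same pitch as the preceding A) and then sustained as the same pitch into the next harmony.
Sustained through a change of harmony — a pedal tone.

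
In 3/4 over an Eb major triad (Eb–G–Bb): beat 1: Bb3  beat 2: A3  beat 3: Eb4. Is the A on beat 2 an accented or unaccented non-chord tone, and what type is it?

The harmony at that moment is Eb major triad (Eb, G, Bb); A3 is not a chord tone.
It is approached by step down from Bb3 and left by leap up to Eb4.
Step in, leap out — an escape tone.
It falls on a weak beat, so it is unaccented.

Unaccented escape tone.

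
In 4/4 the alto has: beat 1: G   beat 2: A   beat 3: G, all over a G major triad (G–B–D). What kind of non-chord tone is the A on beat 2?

The harmony at that moment is G major triad (G, B, D); A is not a chord tone.
It is approached by step up from G and left by step down to G.
Step away and step back to the same note — a neighbor tone (upper neighbor).

Upper neighbor tone.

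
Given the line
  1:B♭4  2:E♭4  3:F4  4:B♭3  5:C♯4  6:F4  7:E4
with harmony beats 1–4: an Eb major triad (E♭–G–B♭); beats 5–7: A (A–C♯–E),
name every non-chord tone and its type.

F4 (beat 3) — escape tone; F4 (beat 6) — appoggiatura.

The harmony at that moment is E♭ major triad (E♭, G, B♭); F4 is not a chord tone.
It is approached by step up from E♭4 and left by leap down to B♭3.
Step in, leap out — an escape tone.
The harmony at that moment is A major triad (A, C♯, E); F4 is not a chord tone.
It is approached by leap up from C♯4 and left by step down to E4.
Leap in, step out — an appoggiatura.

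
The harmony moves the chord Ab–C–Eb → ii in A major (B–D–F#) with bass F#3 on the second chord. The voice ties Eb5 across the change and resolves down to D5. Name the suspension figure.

At the second chord the bass is F#3. The suspended Eb5 lies a seventh above the bass; after resolving down by step to D5, the interval above the bass becomes a sixth.
Suspension figures are named by those two intervals: 7–6.

7–6 suspension.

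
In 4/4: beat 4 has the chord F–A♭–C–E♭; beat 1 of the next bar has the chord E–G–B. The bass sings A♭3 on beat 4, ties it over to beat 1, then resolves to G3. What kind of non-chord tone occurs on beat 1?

Suspension.

The harmony at that moment is E minor triad (E, G, B); A♭3 is not a chord tone.
It is held over (the same pitch as the preceding A♭3) and left by step down to G3.
Held over from the previous chord and resolving down by step — a suspension.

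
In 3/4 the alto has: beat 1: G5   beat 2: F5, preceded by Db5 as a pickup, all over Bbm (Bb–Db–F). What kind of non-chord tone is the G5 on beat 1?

The harmony at that moment is Bb minor triad (Bb, Db, F); G5 is not a chord tone.
It is approached by leap up from Db5 and left by step down to F5.
Leap in, step out, metrically accented — an appoggiatura.

Appoggiatura.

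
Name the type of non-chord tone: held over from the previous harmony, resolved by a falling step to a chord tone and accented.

Suspension.

Approach: by preparation — the pitch is first a chord tone, then held (tied or repeated) while the harmony changes under it. Departure: down by step. Metric position: strong.
A prepared dissonance that resolves downward by step — a suspension. (The same figure resolving upward would be a retardation.)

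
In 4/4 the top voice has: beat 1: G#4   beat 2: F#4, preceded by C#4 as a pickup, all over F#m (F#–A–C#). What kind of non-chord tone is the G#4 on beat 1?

Appoggiatura.

The harmony at that moment is F# minor triad (F#, A, C#); G#4 is not a chord tone.
It is approached by leap up from C#4 and left by step down to F#4.
Leap in, step out, metrically accented — an appoggiatura.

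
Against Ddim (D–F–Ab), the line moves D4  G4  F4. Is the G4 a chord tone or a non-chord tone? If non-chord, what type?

Non-chord tone — an appoggiatura.

The harmony at that moment is D diminished triad (D, F, Ab); G4 is not a chord tone.
It is approached by leap up from D4 and left by step down to F4.
Leap in, step out — an appoggiatura.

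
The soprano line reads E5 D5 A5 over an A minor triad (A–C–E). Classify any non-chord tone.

D5 is an escape tone.

The harmony at that moment is A minor triad (A, C, E); D5 is not a chord tone.
It is approached by step down from E5 and left by leap up to A5.
Step in, leap out — an escape tone.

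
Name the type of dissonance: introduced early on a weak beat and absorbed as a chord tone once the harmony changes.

Anticipation.

Approach: ahead of the chord change (typically by step), so it is dissonant against the current harmony. Departure: none — the same pitch is restated or held and is a chord tone of the new harmony.
Dissonant first, consonant once the harmony catches up: the note simply arrives early — an anticipation. (The reverse timing, consonant first and dissonant after the change, would be a suspension or retardation.)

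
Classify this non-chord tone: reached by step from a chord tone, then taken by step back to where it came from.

Neighbor tone.

Approach: by step. Departure: by step in the opposite direction, back to the starting pitch.
Stepwise on both sides but reversing to return to the same chord tone — a neighbor tone. (Had it continued onward in the same direction it would be a passing tone instead.)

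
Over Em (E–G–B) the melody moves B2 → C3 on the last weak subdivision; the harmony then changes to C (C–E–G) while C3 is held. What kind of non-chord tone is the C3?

The harmony at that moment is E minor triad (E, G, B); C3 is not a chord tone.
It is approached by step up from B2 and then sustained as the same pitch into the next harmony.
Arriving early and becoming a chord tone when the harmony changes — an anticipation.

C3 is an anticipation.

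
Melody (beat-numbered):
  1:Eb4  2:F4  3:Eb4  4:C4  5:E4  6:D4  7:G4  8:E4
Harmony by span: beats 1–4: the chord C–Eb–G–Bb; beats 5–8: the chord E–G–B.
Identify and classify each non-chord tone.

F4 (beat 2) — neighbor tone; D4 (beat 6) — escape tone.

The harmony at that moment is C minor seventh chord (C, Eb, G, Bb); F4 is not a chord tone.
It is approached by step up from Eb4 and left by step down to Eb4.
Step away and step back to the same note — a neighbor tone (upper neighbor).
The harmony at that moment is E minor triad (E, G, B); D4 is not a chord tone.
It is approached by step down from E4 and left by leap up to G4.
Step in, leap out — an escape tone.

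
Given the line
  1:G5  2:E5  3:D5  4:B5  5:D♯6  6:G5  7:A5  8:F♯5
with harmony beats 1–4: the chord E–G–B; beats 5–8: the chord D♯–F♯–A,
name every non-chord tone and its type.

The harmony at that moment is E minor triad (E, G, B); D5 is not a chord tone.
It is approached by step down from E5 and left by leap up to B5.
Step in, leap out — an escape tone.
The harmony at that moment is D♯ diminished triad (D♯, F♯, A); G5 is not a chord tone.
It is approached by leap down from D♯6 and left by step up to A5.
Leap in, step out — an appoggiatura.

D5 (beat 3) — escape tone; G5 (beat 6) — appoggiatura.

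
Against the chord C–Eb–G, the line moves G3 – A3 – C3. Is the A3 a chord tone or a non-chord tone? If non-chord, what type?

The harmony at that moment is C minor triad (C, Eb, G); A3 is not a chord tone.
It is approached by step up from G3 and left by leap down to C3.
Step in, leap out — an escape tone.

Non-chord tone — an escape tone.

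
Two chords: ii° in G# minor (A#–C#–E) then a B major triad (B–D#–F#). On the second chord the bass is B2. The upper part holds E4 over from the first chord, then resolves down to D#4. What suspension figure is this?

4–3 suspension.

At the second chord the bass is B2. The suspended E4 lies a fourth above the bass; after resolving down by step to D#4, the interval above the bass becomes a third.
Suspension figures are named by those two intervals: 4–3.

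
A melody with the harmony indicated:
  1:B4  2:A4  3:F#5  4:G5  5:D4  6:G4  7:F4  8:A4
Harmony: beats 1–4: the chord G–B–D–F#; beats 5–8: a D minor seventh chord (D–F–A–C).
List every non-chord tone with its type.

The harmony at that moment is G major seventh chord (G, B, D, F#); A4 is not a chord tone.
It is approached by step down from B4 and left by leap up to F#5.
Step in, leap out — an escape tone.
The harmony at that moment is D minor seventh chord (D, F, A, C); G4 is not a chord tone.
It is approached by leap up from D4 and left by step down to F4.
Leap in, step out — an appoggiatura.

A4 (beat 2) — escape tone; G4 (beat 6) — appoggiatura.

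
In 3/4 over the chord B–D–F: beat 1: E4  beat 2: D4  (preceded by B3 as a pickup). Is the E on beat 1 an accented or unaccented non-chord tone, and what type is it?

Accented appoggiatura.

The harmony at that moment is B diminished triad (B, D, F); E4 is not a chord tone.
It is approached by leap up from B3 and left by step down to D4.
Leap in, step out — an appoggiatura.
It falls on the downbeat, so it is accented.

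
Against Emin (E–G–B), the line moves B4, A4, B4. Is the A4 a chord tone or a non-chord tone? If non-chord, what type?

The harmony at that moment is E minor triad (E, G, B); A4 is not a chord tone.
It is approached by step down from B4 and left by step up to B4.
Step away and step back to the same note — a neighbor tone (lower neighbor).

Non-chord tone — a neighbor tone.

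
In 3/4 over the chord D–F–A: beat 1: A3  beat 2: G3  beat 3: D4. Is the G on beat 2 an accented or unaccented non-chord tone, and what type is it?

The harmony at that moment is D minor triad (D, F, A); G3 is not a chord tone.
It is approached by step down from A3 and left by leap up to D4.
Step in, leap out — an escape tone.
It falls on a weak beat, so it is unaccented.

Unaccented escape tone.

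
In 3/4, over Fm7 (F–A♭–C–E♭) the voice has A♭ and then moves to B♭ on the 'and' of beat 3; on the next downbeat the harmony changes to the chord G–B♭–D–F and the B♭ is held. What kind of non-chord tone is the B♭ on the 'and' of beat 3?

The harmony at that moment is F minor seventh chord (F, A♭, C, E♭); B♭ is not a chord tone.
It is approached by step up from A♭ and then sustained as the same pitch into the next harmony.
Arriving early and becoming a chord tone when the harmony changes — an anticipation.

Anticipation.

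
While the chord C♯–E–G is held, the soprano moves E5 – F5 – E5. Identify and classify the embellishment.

F5 is a neighbor tone.

The harmony at that moment is C♯ diminished triad (C♯, E, G); F5 is not a chord tone.
It is approached by step up from E5 and left by step down to E5.
Step away and step back to the same note — a neighbor tone (upper neighbor).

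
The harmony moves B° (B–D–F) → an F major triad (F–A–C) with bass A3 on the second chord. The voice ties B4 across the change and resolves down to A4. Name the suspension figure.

At the second chord the bass is A3. The suspended B4 lies a ninth above the bass; after resolving down by step to A4, the interval above the bass becomes an octave.
Suspension figures are named by those two intervals: 9–8.

9–8 suspension.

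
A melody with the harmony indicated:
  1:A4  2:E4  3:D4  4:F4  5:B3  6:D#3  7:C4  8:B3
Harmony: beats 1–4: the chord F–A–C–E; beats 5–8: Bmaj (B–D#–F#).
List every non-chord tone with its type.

D4 (beat 3) — escape tone; C4 (beat 7) — appoggiatura.

The harmony at that moment is F major seventh chord (F, A, C, E); D4 is not a chord tone.
It is approached by step down from E4 and left by leap up to F4.
Step in, leap out — an escape tone.
The harmony at that moment is B major triad (B, D#, F#); C4 is not a chord tone.
It is approached by leap up from D#3 and left by step down to B3.
Leap in, step out — an appoggiatura.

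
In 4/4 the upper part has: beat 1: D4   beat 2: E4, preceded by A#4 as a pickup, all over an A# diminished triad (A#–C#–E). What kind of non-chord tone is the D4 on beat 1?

The harmony at that moment is A# diminished triad (A#, C#, E); D4 is not a chord tone.
It is approached by leap down from A#4 and left by step up to E4.
Leap in, step out, metrically accented — an appoggiatura.

Appoggiatura.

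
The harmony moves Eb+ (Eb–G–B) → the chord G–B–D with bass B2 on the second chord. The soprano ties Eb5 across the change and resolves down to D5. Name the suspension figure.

At the second chord the bass is B2. The suspended Eb5 lies a fourth above the bass; after resolving down by step to D5, the interval above the bass becomes a third.
Suspension figures are named by those two intervals: 4–3.

4–3 suspension.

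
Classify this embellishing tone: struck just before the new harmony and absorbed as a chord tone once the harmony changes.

Approach: ahead of the chord change (typically by step), so it is dissonant against the current harmony. Departure: none — the same pitch is restated or held and is a chord tone of the new harmony.
Dissonant first, consonant once the harmony catches up: the note simply arrives early — an anticipation. (The reverse timing, consonant first and dissonant after the change, would be a suspension or retardation.)

Anticipation.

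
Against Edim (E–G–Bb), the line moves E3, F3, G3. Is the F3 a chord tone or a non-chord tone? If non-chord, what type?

Non-chord tone — a passing tone.

The harmony at that moment is E diminished triad (E, G, Bb); F3 is not a chord tone.
It is approached by step up from E3 and left by step up to G3.
Step in, step out in the same direction — a passing tone.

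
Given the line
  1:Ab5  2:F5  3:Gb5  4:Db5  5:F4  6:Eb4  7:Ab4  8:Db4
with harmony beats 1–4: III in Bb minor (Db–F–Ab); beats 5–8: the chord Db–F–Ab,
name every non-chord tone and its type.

The harmony at that moment is Db major triad (Db, F, Ab); Gb5 is not a chord tone.
It is approached by step up from F5 and left by leap down to Db5.
Step in, leap out — an escape tone.
The harmony at that moment is Db major triad (Db, F, Ab); Eb4 is not a chord tone.
It is approached by step down from F4 and left by leap up to Ab4.
Step in, leap out — an escape tone.

Gb5 (beat 3) — escape tone; Eb4 (beat 6) — escape tone.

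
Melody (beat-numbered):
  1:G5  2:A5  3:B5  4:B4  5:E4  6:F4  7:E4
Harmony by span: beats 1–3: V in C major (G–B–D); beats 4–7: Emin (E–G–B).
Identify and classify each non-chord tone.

The harmony at that moment is G major triad (G, B, D); A5 is not a chord tone.
It is approached by step up from G5 and left by step up to B5.
Step in, step out in the same direction — a passing tone.
The harmony at that moment is E minor triad (E, G, B); F4 is not a chord tone.
It is approached by step up from E4 and left by step down to E4.
Step away and step back to the same note — a neighbor tone (upper neighbor).

A5 (beat 2) — passing tone; F4 (beat 6) — neighbor tone.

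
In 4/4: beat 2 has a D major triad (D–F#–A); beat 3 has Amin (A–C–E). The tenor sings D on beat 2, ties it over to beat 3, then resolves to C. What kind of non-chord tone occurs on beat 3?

The harmony at that moment is A minor triad (A, C, E); D is not a chord tone.
It is held over (the same pitch as the preceding D) and left by step down to C.
Held over from the previous chord and resolving down by step — a suspension.

Suspension.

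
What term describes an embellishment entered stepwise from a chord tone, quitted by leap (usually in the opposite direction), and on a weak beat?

Approach: by step. Departure: by leap. Metric position: weak.
Step in, leap out, from a weak position — an escape tone (échappée). (It is the mirror image of the appoggiatura, which leaps in and steps out on a strong beat.)

Escape tone.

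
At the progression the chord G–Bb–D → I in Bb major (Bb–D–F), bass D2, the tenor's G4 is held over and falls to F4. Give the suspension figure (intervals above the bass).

4–3 suspension.

At the second chord the bass is D2. The suspended G4 lies a fourth above the bass; after resolving down by step to F4, the interval above the bass becomes a third.
Suspension figures are named by those two intervals: 4–3.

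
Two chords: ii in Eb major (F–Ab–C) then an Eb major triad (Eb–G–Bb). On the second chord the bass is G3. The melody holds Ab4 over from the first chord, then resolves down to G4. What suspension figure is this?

At the second chord the bass is G3. The suspended Ab4 lies a ninth above the bass; after resolving down by step to G4, the interval above the bass becomes an octave.
Suspension figures are named by those two intervals: 9–8.

9–8 suspension.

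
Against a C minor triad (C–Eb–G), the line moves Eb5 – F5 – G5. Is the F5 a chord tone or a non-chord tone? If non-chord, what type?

The harmony at that moment is C minor triad (C, Eb, G); F5 is not a chord tone.
It is approached by step up from Eb5 and left by step up to G5.
Step in, step out in the same direction — a passing tone.

Non-chord tone — a passing tone.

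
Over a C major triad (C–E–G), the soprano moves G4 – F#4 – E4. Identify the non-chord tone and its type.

F#4 is a passing tone.

The harmony at that moment is C major triad (C, E, G); F#4 is not a chord tone.
It is approached by step down from G4 and left by step down to E4.
Step in, step out in the same direction — a passing tone.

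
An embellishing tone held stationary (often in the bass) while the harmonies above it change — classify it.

Pedal tone.

Approach: none. Departure: none — a single pitch is sustained while the chords change around it, passing through harmonies that do not contain it.
No melodic motion at all; the dissonance is created entirely by the moving harmonies against the stationary note — a pedal tone (pedal point).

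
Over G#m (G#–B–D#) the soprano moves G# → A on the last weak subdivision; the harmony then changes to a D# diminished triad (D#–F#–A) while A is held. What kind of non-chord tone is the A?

The harmony at that moment is G# minor triad (G#, B, D#); A is not a chord tone.
It is approached by step up from G# and then sustained as the same pitch into the next harmony.
Arriving early and becoming a chord tone when the harmony changes — an anticipation.

A is an anticipation.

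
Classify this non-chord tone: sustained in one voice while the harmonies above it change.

Pedal tone.

Approach: none. Departure: none — a single pitch is sustained while the chords change around it, passing through harmonies that do not contain it.
No melodic motion at all; the dissonance is created entirely by the moving harmonies against the stationary note — a pedal tone (pedal point).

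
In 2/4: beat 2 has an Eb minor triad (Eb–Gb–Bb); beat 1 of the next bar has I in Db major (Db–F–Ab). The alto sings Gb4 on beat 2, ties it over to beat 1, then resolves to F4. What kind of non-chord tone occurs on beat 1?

Suspension.

The harmony at that moment is Db major triad (Db, F, Ab); Gb4 is not a chord tone.
It is held over (the same pitch as the preceding Gb4) and left by step down to F4.
Held over from the previous chord and resolving down by step — a suspension.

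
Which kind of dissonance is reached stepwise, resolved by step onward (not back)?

Passing tone.

Approach: by step. Departure: by step, continuing in the same direction.
Stepwise on both sides with no change of direction means the note fills in the space between two different chord tones — a passing tone. (Had it turned back to its starting note it would be a neighbor tone instead.)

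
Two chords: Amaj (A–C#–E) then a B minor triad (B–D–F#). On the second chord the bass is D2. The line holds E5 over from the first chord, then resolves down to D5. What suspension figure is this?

9–8 suspension.

At the second chord the bass is D2. The suspended E5 lies a ninth above the bass; after resolving down by step to D5, the interval above the bass becomes an octave.
Suspension figures are named by those two intervals: 9–8.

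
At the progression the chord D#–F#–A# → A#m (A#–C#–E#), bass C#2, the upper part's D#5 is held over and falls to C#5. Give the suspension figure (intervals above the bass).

9–8 suspension.

At the second chord the bass is C#2. The suspended D#5 lies a ninth above the bass; after resolving down by step to C#5, the interval above the bass becomes an octave.
Suspension figures are named by those two intervals: 9–8.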